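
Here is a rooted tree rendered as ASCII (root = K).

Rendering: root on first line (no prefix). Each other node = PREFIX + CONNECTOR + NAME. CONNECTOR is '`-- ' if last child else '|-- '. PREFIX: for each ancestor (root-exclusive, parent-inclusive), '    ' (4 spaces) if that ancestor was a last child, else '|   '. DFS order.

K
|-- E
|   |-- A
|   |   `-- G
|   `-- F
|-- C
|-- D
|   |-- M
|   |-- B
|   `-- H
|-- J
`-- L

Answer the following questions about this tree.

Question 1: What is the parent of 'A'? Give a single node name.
Answer: E

Derivation:
Scan adjacency: A appears as child of E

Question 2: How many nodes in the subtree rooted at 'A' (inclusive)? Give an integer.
Subtree rooted at A contains: A, G
Count = 2

Answer: 2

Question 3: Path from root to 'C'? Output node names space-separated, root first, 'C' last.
Answer: K C

Derivation:
Walk down from root: K -> C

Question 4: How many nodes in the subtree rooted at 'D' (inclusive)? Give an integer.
Subtree rooted at D contains: B, D, H, M
Count = 4

Answer: 4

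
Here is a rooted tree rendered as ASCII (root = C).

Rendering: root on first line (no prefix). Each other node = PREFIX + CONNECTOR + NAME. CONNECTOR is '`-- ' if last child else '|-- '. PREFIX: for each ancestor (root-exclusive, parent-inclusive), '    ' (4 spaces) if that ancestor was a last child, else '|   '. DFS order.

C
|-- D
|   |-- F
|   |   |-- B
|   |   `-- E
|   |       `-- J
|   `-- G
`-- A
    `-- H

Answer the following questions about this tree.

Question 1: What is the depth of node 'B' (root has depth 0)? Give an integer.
Answer: 3

Derivation:
Path from root to B: C -> D -> F -> B
Depth = number of edges = 3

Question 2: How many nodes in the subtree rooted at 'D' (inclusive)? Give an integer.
Subtree rooted at D contains: B, D, E, F, G, J
Count = 6

Answer: 6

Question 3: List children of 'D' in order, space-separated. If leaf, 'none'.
Answer: F G

Derivation:
Node D's children (from adjacency): F, G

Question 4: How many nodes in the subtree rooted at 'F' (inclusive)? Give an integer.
Answer: 4

Derivation:
Subtree rooted at F contains: B, E, F, J
Count = 4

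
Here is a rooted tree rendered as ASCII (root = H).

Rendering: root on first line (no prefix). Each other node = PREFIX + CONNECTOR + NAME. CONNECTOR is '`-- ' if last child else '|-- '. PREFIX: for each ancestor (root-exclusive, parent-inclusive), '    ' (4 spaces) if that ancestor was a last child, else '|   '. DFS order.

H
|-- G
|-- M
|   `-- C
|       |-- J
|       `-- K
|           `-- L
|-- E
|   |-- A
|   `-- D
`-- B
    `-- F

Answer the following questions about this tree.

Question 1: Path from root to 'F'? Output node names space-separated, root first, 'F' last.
Walk down from root: H -> B -> F

Answer: H B F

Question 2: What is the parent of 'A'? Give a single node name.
Scan adjacency: A appears as child of E

Answer: E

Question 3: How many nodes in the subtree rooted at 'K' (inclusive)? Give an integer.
Subtree rooted at K contains: K, L
Count = 2

Answer: 2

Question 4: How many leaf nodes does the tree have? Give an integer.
Answer: 6

Derivation:
Leaves (nodes with no children): A, D, F, G, J, L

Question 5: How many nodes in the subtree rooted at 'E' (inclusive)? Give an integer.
Answer: 3

Derivation:
Subtree rooted at E contains: A, D, E
Count = 3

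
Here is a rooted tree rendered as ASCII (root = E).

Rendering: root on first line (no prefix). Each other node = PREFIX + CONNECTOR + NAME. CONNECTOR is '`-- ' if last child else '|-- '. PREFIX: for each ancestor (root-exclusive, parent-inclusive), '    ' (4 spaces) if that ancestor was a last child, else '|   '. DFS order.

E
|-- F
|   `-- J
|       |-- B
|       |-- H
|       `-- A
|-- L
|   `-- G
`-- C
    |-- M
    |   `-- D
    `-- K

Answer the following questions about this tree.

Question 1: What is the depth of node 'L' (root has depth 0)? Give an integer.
Answer: 1

Derivation:
Path from root to L: E -> L
Depth = number of edges = 1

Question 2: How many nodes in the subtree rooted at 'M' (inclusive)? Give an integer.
Subtree rooted at M contains: D, M
Count = 2

Answer: 2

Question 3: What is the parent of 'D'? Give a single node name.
Answer: M

Derivation:
Scan adjacency: D appears as child of M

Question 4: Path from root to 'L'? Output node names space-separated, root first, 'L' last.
Walk down from root: E -> L

Answer: E L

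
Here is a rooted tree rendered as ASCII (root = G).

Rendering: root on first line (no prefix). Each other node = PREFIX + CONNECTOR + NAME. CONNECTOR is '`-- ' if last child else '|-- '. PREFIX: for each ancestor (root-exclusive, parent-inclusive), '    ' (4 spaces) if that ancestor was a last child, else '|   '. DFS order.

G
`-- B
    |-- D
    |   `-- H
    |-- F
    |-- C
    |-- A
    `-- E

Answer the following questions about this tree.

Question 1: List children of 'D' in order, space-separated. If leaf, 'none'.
Node D's children (from adjacency): H

Answer: H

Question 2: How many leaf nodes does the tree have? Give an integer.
Answer: 5

Derivation:
Leaves (nodes with no children): A, C, E, F, H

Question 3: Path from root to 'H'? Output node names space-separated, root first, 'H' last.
Walk down from root: G -> B -> D -> H

Answer: G B D H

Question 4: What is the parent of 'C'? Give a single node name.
Answer: B

Derivation:
Scan adjacency: C appears as child of B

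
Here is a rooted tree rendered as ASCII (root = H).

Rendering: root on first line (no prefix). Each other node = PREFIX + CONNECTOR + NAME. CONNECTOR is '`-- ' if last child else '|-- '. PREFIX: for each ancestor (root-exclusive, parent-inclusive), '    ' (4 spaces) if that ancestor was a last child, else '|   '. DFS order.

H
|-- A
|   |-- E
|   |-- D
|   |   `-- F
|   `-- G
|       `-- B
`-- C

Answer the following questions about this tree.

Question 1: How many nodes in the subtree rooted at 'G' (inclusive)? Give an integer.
Subtree rooted at G contains: B, G
Count = 2

Answer: 2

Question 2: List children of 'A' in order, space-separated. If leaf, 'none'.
Node A's children (from adjacency): E, D, G

Answer: E D G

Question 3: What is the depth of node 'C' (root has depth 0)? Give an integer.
Answer: 1

Derivation:
Path from root to C: H -> C
Depth = number of edges = 1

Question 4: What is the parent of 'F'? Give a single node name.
Answer: D

Derivation:
Scan adjacency: F appears as child of D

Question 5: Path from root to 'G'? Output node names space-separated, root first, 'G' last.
Walk down from root: H -> A -> G

Answer: H A G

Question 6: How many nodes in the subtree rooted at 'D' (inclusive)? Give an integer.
Answer: 2

Derivation:
Subtree rooted at D contains: D, F
Count = 2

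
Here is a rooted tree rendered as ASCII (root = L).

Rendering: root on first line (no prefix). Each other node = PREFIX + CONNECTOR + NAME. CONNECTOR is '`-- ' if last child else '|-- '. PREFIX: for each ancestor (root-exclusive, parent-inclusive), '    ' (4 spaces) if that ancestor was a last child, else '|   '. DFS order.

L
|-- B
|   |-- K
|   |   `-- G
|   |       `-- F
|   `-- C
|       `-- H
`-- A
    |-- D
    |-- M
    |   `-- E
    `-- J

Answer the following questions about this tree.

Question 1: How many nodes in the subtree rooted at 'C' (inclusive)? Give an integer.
Answer: 2

Derivation:
Subtree rooted at C contains: C, H
Count = 2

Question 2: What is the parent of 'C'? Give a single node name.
Answer: B

Derivation:
Scan adjacency: C appears as child of B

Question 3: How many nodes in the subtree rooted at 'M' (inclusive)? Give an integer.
Subtree rooted at M contains: E, M
Count = 2

Answer: 2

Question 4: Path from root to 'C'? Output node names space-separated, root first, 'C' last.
Walk down from root: L -> B -> C

Answer: L B C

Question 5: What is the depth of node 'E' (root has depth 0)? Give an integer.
Answer: 3

Derivation:
Path from root to E: L -> A -> M -> E
Depth = number of edges = 3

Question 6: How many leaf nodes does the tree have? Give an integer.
Answer: 5

Derivation:
Leaves (nodes with no children): D, E, F, H, J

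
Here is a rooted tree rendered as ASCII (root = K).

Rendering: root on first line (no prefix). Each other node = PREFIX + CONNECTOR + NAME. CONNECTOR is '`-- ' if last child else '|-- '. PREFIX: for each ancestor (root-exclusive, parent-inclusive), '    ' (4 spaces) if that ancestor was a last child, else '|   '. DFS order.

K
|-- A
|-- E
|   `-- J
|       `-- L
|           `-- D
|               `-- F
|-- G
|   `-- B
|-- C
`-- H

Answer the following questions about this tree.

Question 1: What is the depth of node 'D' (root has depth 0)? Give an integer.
Path from root to D: K -> E -> J -> L -> D
Depth = number of edges = 4

Answer: 4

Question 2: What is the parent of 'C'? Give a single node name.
Answer: K

Derivation:
Scan adjacency: C appears as child of K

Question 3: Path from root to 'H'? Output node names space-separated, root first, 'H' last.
Walk down from root: K -> H

Answer: K H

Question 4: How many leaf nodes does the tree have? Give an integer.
Leaves (nodes with no children): A, B, C, F, H

Answer: 5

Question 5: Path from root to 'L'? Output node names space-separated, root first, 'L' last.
Answer: K E J L

Derivation:
Walk down from root: K -> E -> J -> L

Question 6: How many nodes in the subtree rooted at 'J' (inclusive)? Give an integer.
Answer: 4

Derivation:
Subtree rooted at J contains: D, F, J, L
Count = 4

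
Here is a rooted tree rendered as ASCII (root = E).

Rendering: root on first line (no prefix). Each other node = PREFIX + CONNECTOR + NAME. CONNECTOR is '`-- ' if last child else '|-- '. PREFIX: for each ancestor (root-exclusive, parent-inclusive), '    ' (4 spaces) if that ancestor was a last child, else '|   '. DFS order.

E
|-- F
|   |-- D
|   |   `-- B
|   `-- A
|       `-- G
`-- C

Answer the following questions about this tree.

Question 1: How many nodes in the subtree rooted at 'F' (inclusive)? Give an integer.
Subtree rooted at F contains: A, B, D, F, G
Count = 5

Answer: 5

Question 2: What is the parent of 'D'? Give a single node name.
Answer: F

Derivation:
Scan adjacency: D appears as child of F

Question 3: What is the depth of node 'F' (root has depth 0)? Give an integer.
Answer: 1

Derivation:
Path from root to F: E -> F
Depth = number of edges = 1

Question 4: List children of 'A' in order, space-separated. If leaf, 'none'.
Answer: G

Derivation:
Node A's children (from adjacency): G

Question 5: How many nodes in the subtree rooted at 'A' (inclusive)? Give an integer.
Subtree rooted at A contains: A, G
Count = 2

Answer: 2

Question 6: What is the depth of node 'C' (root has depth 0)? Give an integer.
Answer: 1

Derivation:
Path from root to C: E -> C
Depth = number of edges = 1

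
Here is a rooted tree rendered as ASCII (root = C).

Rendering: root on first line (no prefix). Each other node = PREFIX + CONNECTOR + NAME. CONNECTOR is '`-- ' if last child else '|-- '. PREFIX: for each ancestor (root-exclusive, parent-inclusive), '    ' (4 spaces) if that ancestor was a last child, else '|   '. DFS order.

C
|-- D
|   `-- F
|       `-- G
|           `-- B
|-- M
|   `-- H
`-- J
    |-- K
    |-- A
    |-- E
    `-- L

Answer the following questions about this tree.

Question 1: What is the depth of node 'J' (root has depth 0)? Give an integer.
Answer: 1

Derivation:
Path from root to J: C -> J
Depth = number of edges = 1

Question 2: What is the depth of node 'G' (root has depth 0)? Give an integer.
Path from root to G: C -> D -> F -> G
Depth = number of edges = 3

Answer: 3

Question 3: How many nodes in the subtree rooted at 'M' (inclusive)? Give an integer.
Subtree rooted at M contains: H, M
Count = 2

Answer: 2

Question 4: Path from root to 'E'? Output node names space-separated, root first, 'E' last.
Walk down from root: C -> J -> E

Answer: C J E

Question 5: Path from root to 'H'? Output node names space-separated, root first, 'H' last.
Walk down from root: C -> M -> H

Answer: C M H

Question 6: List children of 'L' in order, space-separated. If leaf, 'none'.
Node L's children (from adjacency): (leaf)

Answer: none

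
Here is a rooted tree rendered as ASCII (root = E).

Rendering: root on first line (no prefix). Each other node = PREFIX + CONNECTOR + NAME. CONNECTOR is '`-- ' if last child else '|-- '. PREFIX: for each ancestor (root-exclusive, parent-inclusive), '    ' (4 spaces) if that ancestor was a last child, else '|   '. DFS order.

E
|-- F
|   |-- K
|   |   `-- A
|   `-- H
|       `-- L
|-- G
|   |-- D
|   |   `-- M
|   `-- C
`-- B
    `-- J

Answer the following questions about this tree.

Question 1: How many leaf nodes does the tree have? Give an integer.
Leaves (nodes with no children): A, C, J, L, M

Answer: 5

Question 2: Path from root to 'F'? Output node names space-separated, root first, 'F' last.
Answer: E F

Derivation:
Walk down from root: E -> F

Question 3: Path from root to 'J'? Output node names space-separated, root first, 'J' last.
Walk down from root: E -> B -> J

Answer: E B J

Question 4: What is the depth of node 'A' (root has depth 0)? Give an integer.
Answer: 3

Derivation:
Path from root to A: E -> F -> K -> A
Depth = number of edges = 3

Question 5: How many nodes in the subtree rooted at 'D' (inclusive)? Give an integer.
Subtree rooted at D contains: D, M
Count = 2

Answer: 2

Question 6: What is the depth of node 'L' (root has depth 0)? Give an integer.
Answer: 3

Derivation:
Path from root to L: E -> F -> H -> L
Depth = number of edges = 3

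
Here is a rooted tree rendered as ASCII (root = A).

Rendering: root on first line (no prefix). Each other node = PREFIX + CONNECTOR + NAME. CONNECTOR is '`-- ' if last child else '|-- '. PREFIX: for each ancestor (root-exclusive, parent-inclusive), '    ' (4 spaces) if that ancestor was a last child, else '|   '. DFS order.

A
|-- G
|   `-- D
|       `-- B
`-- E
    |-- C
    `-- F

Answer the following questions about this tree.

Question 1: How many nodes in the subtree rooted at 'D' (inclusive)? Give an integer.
Answer: 2

Derivation:
Subtree rooted at D contains: B, D
Count = 2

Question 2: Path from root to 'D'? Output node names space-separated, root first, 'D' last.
Walk down from root: A -> G -> D

Answer: A G D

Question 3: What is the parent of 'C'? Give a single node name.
Scan adjacency: C appears as child of E

Answer: E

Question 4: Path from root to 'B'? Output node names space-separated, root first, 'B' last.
Answer: A G D B

Derivation:
Walk down from root: A -> G -> D -> B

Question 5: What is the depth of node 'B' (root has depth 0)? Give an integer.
Path from root to B: A -> G -> D -> B
Depth = number of edges = 3

Answer: 3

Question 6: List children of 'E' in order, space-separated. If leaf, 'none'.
Node E's children (from adjacency): C, F

Answer: C F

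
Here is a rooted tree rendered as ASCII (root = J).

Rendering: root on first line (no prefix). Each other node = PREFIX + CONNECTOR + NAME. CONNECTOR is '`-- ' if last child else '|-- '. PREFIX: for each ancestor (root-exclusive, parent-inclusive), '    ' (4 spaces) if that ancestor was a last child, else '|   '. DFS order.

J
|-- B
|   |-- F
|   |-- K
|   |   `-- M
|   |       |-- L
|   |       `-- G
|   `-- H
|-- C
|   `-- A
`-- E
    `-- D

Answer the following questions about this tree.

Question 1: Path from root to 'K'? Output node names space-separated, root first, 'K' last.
Answer: J B K

Derivation:
Walk down from root: J -> B -> K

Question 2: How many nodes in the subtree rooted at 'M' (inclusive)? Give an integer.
Subtree rooted at M contains: G, L, M
Count = 3

Answer: 3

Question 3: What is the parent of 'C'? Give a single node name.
Scan adjacency: C appears as child of J

Answer: J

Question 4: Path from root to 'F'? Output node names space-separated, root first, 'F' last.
Answer: J B F

Derivation:
Walk down from root: J -> B -> F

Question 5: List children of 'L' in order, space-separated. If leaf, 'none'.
Node L's children (from adjacency): (leaf)

Answer: none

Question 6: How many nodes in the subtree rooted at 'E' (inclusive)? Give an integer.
Answer: 2

Derivation:
Subtree rooted at E contains: D, E
Count = 2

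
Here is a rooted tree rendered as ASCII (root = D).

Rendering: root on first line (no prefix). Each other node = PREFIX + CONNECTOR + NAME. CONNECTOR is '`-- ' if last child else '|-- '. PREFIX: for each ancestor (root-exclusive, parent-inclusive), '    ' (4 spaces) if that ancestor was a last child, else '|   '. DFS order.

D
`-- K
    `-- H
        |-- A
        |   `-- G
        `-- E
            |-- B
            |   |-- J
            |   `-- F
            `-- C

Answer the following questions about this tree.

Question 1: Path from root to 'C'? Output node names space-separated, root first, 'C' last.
Answer: D K H E C

Derivation:
Walk down from root: D -> K -> H -> E -> C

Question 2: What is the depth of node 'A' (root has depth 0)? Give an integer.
Answer: 3

Derivation:
Path from root to A: D -> K -> H -> A
Depth = number of edges = 3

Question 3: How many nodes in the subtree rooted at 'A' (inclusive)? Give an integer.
Answer: 2

Derivation:
Subtree rooted at A contains: A, G
Count = 2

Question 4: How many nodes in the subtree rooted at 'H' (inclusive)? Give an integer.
Subtree rooted at H contains: A, B, C, E, F, G, H, J
Count = 8

Answer: 8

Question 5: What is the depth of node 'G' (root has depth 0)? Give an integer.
Answer: 4

Derivation:
Path from root to G: D -> K -> H -> A -> G
Depth = number of edges = 4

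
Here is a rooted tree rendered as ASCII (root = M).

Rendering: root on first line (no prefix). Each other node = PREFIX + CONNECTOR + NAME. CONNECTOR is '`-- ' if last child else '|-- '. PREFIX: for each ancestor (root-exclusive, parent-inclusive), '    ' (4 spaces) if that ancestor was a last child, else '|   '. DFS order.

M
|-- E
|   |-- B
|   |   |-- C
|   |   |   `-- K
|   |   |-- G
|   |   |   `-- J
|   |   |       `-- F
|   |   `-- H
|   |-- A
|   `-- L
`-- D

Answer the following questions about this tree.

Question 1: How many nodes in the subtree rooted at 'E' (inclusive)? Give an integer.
Answer: 10

Derivation:
Subtree rooted at E contains: A, B, C, E, F, G, H, J, K, L
Count = 10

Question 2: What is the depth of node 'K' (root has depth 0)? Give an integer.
Answer: 4

Derivation:
Path from root to K: M -> E -> B -> C -> K
Depth = number of edges = 4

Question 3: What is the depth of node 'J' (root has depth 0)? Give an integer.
Path from root to J: M -> E -> B -> G -> J
Depth = number of edges = 4

Answer: 4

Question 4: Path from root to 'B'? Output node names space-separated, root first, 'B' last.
Answer: M E B

Derivation:
Walk down from root: M -> E -> B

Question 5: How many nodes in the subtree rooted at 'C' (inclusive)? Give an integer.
Subtree rooted at C contains: C, K
Count = 2

Answer: 2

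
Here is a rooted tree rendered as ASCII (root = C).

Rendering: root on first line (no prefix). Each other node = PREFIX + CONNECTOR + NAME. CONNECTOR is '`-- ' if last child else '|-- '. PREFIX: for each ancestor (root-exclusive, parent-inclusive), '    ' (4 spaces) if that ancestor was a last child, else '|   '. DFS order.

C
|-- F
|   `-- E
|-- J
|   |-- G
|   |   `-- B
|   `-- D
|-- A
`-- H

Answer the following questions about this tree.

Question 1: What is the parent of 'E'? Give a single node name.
Answer: F

Derivation:
Scan adjacency: E appears as child of F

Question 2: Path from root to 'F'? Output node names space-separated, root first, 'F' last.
Walk down from root: C -> F

Answer: C F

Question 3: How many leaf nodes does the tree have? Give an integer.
Answer: 5

Derivation:
Leaves (nodes with no children): A, B, D, E, H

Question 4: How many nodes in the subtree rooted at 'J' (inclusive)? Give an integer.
Answer: 4

Derivation:
Subtree rooted at J contains: B, D, G, J
Count = 4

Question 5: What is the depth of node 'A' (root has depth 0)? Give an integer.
Answer: 1

Derivation:
Path from root to A: C -> A
Depth = number of edges = 1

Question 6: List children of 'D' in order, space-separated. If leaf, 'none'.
Answer: none

Derivation:
Node D's children (from adjacency): (leaf)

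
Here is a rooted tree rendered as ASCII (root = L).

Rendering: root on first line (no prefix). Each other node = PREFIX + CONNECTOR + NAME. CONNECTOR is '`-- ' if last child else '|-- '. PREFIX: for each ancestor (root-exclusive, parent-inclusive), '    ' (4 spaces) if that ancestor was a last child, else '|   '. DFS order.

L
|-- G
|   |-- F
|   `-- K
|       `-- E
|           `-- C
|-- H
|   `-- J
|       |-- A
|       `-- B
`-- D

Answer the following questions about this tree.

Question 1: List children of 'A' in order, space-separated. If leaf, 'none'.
Answer: none

Derivation:
Node A's children (from adjacency): (leaf)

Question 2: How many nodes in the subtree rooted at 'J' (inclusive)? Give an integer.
Answer: 3

Derivation:
Subtree rooted at J contains: A, B, J
Count = 3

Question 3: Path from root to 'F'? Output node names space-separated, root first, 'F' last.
Answer: L G F

Derivation:
Walk down from root: L -> G -> F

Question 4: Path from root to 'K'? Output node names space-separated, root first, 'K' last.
Answer: L G K

Derivation:
Walk down from root: L -> G -> K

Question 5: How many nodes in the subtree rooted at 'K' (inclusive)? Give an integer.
Subtree rooted at K contains: C, E, K
Count = 3

Answer: 3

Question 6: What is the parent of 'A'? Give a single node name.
Scan adjacency: A appears as child of J

Answer: J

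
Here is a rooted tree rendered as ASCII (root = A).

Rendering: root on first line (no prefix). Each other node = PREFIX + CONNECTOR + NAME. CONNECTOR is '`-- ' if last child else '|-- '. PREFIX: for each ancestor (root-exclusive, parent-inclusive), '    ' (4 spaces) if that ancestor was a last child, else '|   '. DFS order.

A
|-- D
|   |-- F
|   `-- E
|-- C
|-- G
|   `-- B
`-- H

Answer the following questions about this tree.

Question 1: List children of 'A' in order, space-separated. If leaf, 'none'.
Node A's children (from adjacency): D, C, G, H

Answer: D C G H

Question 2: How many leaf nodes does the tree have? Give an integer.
Leaves (nodes with no children): B, C, E, F, H

Answer: 5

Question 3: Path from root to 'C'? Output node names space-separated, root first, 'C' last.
Answer: A C

Derivation:
Walk down from root: A -> C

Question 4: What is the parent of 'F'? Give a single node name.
Answer: D

Derivation:
Scan adjacency: F appears as child of D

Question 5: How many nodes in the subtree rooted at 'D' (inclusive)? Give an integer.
Answer: 3

Derivation:
Subtree rooted at D contains: D, E, F
Count = 3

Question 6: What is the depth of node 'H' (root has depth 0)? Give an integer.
Answer: 1

Derivation:
Path from root to H: A -> H
Depth = number of edges = 1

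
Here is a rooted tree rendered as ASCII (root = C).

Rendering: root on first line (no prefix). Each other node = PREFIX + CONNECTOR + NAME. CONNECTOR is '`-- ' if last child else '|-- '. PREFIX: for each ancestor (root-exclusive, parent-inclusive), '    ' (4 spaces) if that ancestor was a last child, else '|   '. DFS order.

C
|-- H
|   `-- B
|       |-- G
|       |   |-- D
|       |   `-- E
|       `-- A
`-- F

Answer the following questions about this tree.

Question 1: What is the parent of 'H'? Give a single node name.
Scan adjacency: H appears as child of C

Answer: C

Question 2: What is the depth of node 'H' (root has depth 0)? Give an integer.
Answer: 1

Derivation:
Path from root to H: C -> H
Depth = number of edges = 1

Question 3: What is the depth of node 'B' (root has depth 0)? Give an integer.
Answer: 2

Derivation:
Path from root to B: C -> H -> B
Depth = number of edges = 2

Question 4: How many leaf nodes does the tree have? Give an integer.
Leaves (nodes with no children): A, D, E, F

Answer: 4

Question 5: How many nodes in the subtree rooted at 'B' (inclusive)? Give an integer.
Answer: 5

Derivation:
Subtree rooted at B contains: A, B, D, E, G
Count = 5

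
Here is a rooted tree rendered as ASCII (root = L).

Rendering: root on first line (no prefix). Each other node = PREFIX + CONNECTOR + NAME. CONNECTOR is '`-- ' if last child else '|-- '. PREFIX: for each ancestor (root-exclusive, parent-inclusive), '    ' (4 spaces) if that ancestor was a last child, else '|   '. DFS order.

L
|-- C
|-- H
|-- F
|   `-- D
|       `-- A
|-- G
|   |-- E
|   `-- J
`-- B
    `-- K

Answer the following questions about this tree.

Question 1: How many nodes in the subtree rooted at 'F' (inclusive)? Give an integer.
Answer: 3

Derivation:
Subtree rooted at F contains: A, D, F
Count = 3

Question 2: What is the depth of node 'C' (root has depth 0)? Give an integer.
Answer: 1

Derivation:
Path from root to C: L -> C
Depth = number of edges = 1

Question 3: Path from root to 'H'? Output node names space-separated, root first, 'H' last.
Answer: L H

Derivation:
Walk down from root: L -> H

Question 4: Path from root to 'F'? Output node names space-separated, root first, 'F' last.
Answer: L F

Derivation:
Walk down from root: L -> F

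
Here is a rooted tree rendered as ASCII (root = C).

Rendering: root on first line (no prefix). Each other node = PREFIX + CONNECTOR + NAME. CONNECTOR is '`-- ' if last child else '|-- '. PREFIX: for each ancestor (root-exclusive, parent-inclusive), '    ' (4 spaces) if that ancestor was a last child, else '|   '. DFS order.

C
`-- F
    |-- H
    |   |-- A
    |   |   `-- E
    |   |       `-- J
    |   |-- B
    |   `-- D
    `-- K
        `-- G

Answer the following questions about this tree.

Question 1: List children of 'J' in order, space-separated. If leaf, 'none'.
Answer: none

Derivation:
Node J's children (from adjacency): (leaf)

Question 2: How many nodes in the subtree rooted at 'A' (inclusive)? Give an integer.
Answer: 3

Derivation:
Subtree rooted at A contains: A, E, J
Count = 3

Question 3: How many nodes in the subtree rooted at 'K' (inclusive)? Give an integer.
Answer: 2

Derivation:
Subtree rooted at K contains: G, K
Count = 2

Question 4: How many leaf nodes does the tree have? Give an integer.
Leaves (nodes with no children): B, D, G, J

Answer: 4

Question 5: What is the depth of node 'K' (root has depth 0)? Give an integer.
Path from root to K: C -> F -> K
Depth = number of edges = 2

Answer: 2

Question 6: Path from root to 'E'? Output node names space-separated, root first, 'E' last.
Answer: C F H A E

Derivation:
Walk down from root: C -> F -> H -> A -> E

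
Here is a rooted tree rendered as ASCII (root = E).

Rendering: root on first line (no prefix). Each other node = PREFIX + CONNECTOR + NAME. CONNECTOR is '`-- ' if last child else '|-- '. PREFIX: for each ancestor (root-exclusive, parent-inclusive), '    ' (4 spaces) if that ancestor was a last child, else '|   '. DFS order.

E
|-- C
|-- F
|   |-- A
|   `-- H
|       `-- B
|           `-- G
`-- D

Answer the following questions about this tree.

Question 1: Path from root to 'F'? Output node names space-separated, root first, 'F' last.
Walk down from root: E -> F

Answer: E F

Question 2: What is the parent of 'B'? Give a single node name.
Scan adjacency: B appears as child of H

Answer: H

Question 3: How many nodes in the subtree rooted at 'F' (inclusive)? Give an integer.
Answer: 5

Derivation:
Subtree rooted at F contains: A, B, F, G, H
Count = 5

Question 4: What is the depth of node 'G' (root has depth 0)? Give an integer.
Answer: 4

Derivation:
Path from root to G: E -> F -> H -> B -> G
Depth = number of edges = 4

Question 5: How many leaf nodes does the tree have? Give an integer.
Leaves (nodes with no children): A, C, D, G

Answer: 4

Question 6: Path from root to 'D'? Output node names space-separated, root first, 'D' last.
Answer: E D

Derivation:
Walk down from root: E -> D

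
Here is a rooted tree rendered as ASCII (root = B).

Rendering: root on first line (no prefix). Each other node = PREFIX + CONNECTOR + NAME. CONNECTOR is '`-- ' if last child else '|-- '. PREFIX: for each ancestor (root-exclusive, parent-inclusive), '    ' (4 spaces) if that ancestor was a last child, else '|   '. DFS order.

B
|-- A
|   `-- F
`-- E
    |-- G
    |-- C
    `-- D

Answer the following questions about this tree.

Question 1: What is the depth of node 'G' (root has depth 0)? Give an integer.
Answer: 2

Derivation:
Path from root to G: B -> E -> G
Depth = number of edges = 2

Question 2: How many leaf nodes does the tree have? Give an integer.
Leaves (nodes with no children): C, D, F, G

Answer: 4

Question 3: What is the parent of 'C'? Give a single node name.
Answer: E

Derivation:
Scan adjacency: C appears as child of E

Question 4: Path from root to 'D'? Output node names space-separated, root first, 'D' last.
Answer: B E D

Derivation:
Walk down from root: B -> E -> D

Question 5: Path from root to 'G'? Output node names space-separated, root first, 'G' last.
Walk down from root: B -> E -> G

Answer: B E G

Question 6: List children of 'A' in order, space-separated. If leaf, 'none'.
Node A's children (from adjacency): F

Answer: F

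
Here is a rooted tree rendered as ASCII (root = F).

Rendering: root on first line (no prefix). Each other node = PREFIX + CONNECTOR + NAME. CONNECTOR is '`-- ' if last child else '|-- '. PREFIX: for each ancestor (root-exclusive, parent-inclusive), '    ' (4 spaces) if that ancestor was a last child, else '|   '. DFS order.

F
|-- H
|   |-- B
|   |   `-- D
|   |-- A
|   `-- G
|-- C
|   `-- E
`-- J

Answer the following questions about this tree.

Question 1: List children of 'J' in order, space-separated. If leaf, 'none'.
Node J's children (from adjacency): (leaf)

Answer: none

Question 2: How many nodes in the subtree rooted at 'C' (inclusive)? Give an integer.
Answer: 2

Derivation:
Subtree rooted at C contains: C, E
Count = 2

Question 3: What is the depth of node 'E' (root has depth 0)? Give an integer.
Path from root to E: F -> C -> E
Depth = number of edges = 2

Answer: 2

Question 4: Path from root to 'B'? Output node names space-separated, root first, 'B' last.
Answer: F H B

Derivation:
Walk down from root: F -> H -> B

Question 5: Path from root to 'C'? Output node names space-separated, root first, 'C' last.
Answer: F C

Derivation:
Walk down from root: F -> C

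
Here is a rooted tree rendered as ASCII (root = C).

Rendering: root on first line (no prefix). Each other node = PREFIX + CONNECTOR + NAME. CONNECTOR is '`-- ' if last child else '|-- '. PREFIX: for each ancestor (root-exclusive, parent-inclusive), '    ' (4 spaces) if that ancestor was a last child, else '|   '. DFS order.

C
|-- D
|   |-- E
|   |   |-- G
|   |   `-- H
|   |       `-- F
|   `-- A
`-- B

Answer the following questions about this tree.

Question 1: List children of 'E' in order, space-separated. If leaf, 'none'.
Answer: G H

Derivation:
Node E's children (from adjacency): G, H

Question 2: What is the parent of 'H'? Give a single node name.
Answer: E

Derivation:
Scan adjacency: H appears as child of E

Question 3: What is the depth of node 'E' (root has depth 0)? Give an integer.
Path from root to E: C -> D -> E
Depth = number of edges = 2

Answer: 2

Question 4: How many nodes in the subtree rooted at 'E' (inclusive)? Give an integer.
Subtree rooted at E contains: E, F, G, H
Count = 4

Answer: 4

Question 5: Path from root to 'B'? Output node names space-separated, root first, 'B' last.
Answer: C B

Derivation:
Walk down from root: C -> B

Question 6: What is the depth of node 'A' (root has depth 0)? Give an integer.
Answer: 2

Derivation:
Path from root to A: C -> D -> A
Depth = number of edges = 2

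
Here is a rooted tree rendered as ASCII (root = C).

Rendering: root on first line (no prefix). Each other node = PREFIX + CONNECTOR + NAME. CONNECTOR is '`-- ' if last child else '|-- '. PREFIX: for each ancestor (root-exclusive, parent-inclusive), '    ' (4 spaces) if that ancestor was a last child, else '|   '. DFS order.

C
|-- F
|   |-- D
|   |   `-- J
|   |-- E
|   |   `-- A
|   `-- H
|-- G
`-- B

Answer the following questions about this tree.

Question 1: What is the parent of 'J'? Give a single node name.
Scan adjacency: J appears as child of D

Answer: D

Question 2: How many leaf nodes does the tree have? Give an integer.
Answer: 5

Derivation:
Leaves (nodes with no children): A, B, G, H, J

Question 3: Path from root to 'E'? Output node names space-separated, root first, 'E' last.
Answer: C F E

Derivation:
Walk down from root: C -> F -> E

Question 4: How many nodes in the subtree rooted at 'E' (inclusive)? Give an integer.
Answer: 2

Derivation:
Subtree rooted at E contains: A, E
Count = 2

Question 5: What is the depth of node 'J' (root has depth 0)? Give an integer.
Path from root to J: C -> F -> D -> J
Depth = number of edges = 3

Answer: 3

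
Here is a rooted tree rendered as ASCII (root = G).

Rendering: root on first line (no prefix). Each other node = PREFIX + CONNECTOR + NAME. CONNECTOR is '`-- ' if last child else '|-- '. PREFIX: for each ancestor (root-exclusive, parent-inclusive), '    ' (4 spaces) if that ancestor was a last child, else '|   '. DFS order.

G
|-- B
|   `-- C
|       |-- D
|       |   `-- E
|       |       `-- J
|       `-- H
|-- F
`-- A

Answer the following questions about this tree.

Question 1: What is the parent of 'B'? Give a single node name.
Answer: G

Derivation:
Scan adjacency: B appears as child of G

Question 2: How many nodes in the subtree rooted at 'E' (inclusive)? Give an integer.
Answer: 2

Derivation:
Subtree rooted at E contains: E, J
Count = 2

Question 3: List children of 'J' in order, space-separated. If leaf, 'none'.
Node J's children (from adjacency): (leaf)

Answer: none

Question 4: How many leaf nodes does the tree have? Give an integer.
Answer: 4

Derivation:
Leaves (nodes with no children): A, F, H, J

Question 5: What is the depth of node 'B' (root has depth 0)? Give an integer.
Answer: 1

Derivation:
Path from root to B: G -> B
Depth = number of edges = 1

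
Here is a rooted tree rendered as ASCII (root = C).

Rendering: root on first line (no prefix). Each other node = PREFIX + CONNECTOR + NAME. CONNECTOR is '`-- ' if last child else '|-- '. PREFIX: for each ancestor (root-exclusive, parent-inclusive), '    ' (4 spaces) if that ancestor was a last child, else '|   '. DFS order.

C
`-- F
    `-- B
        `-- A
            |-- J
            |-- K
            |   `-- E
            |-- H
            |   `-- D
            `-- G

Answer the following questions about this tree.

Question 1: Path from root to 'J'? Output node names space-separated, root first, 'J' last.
Answer: C F B A J

Derivation:
Walk down from root: C -> F -> B -> A -> J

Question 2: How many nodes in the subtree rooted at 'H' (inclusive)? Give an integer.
Subtree rooted at H contains: D, H
Count = 2

Answer: 2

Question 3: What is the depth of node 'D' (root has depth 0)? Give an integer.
Path from root to D: C -> F -> B -> A -> H -> D
Depth = number of edges = 5

Answer: 5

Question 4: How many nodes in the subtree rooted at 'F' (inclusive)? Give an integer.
Subtree rooted at F contains: A, B, D, E, F, G, H, J, K
Count = 9

Answer: 9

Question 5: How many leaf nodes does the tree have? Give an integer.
Answer: 4

Derivation:
Leaves (nodes with no children): D, E, G, J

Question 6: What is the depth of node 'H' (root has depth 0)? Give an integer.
Answer: 4

Derivation:
Path from root to H: C -> F -> B -> A -> H
Depth = number of edges = 4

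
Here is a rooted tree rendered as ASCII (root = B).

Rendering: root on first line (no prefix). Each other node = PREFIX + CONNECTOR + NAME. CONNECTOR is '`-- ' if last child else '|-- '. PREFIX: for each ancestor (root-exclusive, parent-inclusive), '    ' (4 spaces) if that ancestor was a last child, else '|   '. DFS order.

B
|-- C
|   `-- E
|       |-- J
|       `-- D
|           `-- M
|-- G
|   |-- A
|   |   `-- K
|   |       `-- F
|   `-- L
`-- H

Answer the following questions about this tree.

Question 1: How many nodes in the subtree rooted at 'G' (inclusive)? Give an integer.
Subtree rooted at G contains: A, F, G, K, L
Count = 5

Answer: 5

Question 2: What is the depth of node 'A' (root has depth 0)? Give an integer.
Path from root to A: B -> G -> A
Depth = number of edges = 2

Answer: 2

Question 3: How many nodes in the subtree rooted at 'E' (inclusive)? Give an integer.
Subtree rooted at E contains: D, E, J, M
Count = 4

Answer: 4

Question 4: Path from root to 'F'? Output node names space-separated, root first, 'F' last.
Walk down from root: B -> G -> A -> K -> F

Answer: B G A K F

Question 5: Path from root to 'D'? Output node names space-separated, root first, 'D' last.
Walk down from root: B -> C -> E -> D

Answer: B C E D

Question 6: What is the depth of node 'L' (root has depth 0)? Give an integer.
Path from root to L: B -> G -> L
Depth = number of edges = 2

Answer: 2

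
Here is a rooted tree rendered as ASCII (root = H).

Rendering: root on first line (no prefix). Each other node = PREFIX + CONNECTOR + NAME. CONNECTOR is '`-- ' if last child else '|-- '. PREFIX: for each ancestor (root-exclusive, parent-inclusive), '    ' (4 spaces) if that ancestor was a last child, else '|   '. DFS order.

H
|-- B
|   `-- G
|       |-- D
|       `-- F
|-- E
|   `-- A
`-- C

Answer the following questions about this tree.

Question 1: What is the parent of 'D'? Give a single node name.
Scan adjacency: D appears as child of G

Answer: G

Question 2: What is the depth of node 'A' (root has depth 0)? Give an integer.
Path from root to A: H -> E -> A
Depth = number of edges = 2

Answer: 2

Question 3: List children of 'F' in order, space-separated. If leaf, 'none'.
Node F's children (from adjacency): (leaf)

Answer: none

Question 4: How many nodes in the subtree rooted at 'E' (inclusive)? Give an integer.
Subtree rooted at E contains: A, E
Count = 2

Answer: 2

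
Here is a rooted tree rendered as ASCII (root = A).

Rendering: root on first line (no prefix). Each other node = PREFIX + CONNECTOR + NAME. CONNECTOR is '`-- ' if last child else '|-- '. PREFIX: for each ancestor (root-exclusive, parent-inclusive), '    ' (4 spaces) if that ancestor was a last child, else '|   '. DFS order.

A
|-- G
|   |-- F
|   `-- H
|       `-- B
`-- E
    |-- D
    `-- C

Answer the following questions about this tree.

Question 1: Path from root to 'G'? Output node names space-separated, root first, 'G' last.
Answer: A G

Derivation:
Walk down from root: A -> G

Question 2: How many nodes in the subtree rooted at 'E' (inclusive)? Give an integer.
Answer: 3

Derivation:
Subtree rooted at E contains: C, D, E
Count = 3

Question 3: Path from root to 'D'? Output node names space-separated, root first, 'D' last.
Walk down from root: A -> E -> D

Answer: A E D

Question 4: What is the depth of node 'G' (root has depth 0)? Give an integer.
Path from root to G: A -> G
Depth = number of edges = 1

Answer: 1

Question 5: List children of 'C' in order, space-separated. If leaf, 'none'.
Answer: none

Derivation:
Node C's children (from adjacency): (leaf)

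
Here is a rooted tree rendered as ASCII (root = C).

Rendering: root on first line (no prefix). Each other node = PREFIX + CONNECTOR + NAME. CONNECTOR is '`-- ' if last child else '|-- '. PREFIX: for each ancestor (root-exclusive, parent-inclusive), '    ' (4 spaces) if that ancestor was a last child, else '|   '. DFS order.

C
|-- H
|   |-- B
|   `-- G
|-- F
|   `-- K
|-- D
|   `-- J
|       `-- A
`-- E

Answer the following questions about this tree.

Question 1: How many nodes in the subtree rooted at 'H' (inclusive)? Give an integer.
Answer: 3

Derivation:
Subtree rooted at H contains: B, G, H
Count = 3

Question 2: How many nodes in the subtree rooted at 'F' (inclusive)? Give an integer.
Subtree rooted at F contains: F, K
Count = 2

Answer: 2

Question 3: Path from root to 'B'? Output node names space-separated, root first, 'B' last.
Answer: C H B

Derivation:
Walk down from root: C -> H -> B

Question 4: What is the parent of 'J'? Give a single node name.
Scan adjacency: J appears as child of D

Answer: D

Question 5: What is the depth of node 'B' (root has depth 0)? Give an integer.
Answer: 2

Derivation:
Path from root to B: C -> H -> B
Depth = number of edges = 2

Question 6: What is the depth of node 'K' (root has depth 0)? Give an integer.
Answer: 2

Derivation:
Path from root to K: C -> F -> K
Depth = number of edges = 2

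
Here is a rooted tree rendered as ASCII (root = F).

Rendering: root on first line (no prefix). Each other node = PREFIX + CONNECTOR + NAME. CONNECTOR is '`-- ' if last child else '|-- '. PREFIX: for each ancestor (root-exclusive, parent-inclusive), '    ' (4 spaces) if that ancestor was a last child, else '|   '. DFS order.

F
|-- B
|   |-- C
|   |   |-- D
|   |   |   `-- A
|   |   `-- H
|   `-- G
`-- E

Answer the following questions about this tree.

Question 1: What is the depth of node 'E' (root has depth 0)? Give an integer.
Path from root to E: F -> E
Depth = number of edges = 1

Answer: 1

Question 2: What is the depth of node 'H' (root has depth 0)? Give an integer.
Answer: 3

Derivation:
Path from root to H: F -> B -> C -> H
Depth = number of edges = 3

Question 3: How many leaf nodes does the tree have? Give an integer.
Leaves (nodes with no children): A, E, G, H

Answer: 4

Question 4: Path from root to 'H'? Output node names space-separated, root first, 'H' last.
Walk down from root: F -> B -> C -> H

Answer: F B C H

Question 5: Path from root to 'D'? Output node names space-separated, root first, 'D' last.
Walk down from root: F -> B -> C -> D

Answer: F B C D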